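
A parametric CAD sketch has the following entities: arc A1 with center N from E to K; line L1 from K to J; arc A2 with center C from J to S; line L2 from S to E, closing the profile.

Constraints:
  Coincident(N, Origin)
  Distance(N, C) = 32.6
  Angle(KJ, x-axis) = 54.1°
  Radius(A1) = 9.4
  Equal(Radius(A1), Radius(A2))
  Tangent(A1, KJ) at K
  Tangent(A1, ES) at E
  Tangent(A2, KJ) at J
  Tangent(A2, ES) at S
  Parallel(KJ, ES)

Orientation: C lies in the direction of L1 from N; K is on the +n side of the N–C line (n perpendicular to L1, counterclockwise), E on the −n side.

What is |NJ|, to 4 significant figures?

33.93

The slot axis is L1's direction at 54.1°, so u = (cos 54.1°, sin 54.1°) = (0.5864, 0.8100) and n = (−sin 54.1°, cos 54.1°) = (-0.8100, 0.5864). N is at the origin and C lies 32.6 along u from N, so C = 32.6·u = (19.12, 26.41). Tangency of A1 to both parallel lines with radius 9.4 puts K and E at N ± 9.4·n: K = (-7.614, 5.512), E = (7.614, -5.512). Equal radii place J and S the same way about C: J = C + 9.4·n = (11.50, 31.92), S = C − 9.4·n = (26.73, 20.90). Then |NJ| = |J − N| = 33.93.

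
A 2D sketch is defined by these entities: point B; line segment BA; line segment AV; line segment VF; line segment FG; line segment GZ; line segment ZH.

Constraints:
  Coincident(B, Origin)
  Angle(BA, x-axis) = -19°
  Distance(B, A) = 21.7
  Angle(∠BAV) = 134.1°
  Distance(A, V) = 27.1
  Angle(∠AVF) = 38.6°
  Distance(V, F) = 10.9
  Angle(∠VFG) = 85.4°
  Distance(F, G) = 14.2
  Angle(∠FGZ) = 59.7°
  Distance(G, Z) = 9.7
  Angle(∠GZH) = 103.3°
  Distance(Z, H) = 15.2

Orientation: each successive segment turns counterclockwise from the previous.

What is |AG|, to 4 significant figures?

11.75

B is at the origin; BA runs at -19.0° with length 21.7, so A = (20.52, -7.065). ∠BAV = 134.1° gives AV at 26.90° from the x-axis; with |AV| = 27.1, V = (44.69, 5.196). ∠AVF = 38.6° gives VF at 168.3° from the x-axis; with |VF| = 10.9, F = (34.01, 7.407). ∠VFG = 85.4° gives FG at -97.10° from the x-axis; with |FG| = 14.2, G = (32.26, -6.685). Then |AG| = |G − A| = 11.75.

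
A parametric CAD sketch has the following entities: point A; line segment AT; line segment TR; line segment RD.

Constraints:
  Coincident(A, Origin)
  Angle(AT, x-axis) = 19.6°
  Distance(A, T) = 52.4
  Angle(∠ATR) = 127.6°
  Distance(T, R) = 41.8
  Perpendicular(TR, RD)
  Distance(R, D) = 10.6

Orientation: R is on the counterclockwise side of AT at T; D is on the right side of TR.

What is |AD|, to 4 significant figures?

90.32

∠ATR = 127.6°, so TR runs at 19.6° + (180° − 127.6°) = 72.00° from the x-axis; with |TR| = 41.8, R = T + 41.8·(cos 72.00°, sin 72.00°) = (62.28, 57.33). TR ⟂ RD; with |RD| = 10.6 on the right of TR, D = R + 10.6·(0.9511, -0.3090) = (72.36, 54.06). Then |AD| = |D − A| = 90.32.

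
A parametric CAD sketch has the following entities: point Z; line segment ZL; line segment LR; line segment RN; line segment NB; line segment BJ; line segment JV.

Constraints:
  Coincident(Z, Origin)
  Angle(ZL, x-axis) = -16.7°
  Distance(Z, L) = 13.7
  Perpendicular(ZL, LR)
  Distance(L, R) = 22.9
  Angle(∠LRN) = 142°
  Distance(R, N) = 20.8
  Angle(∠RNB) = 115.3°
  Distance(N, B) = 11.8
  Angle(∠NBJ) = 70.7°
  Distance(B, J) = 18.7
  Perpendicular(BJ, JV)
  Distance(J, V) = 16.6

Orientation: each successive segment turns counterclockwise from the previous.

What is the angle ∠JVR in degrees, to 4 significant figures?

60.81°

Z is at the origin; ZL runs at -16.7° with length 13.7, so L = (13.12, -3.937). ZL ⟂ LR, so LR runs at 73.30°; with |LR| = 22.9, R = (19.70, 18.00). ∠LRN = 142.0° gives RN at 111.3° from the x-axis; with |RN| = 20.8, N = (12.15, 37.38). ∠RNB = 115.3° gives NB at 176.0° from the x-axis; with |NB| = 11.8, B = (0.3758, 38.20). ∠NBJ = 70.7° gives BJ at -74.70° from the x-axis; with |BJ| = 18.7, J = (5.310, 20.16). BJ ⟂ JV, so JV runs at 15.30°; with |JV| = 16.6, V = (21.32, 24.54). Then cos ∠JVR = VJ·VR / (|VJ||VR|), giving 60.81°.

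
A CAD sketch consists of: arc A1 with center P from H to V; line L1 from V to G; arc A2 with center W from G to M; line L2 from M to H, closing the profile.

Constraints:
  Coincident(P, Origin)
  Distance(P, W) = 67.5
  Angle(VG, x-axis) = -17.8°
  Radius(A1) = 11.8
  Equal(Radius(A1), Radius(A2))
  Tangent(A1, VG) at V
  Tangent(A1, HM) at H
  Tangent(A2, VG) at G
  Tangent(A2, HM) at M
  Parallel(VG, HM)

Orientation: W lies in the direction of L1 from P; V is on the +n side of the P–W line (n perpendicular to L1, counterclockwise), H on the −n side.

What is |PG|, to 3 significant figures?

68.5

Tangency of A1 to both parallel lines with radius 11.8 puts V and H at P ± 11.8·n: V = (3.61, 11.2), H = (-3.61, -11.2). Equal radii place G and M the same way about W: G = W + 11.8·n = (67.9, -9.40), M = W − 11.8·n = (60.7, -31.9). Then |PG| = |G − P| = 68.5.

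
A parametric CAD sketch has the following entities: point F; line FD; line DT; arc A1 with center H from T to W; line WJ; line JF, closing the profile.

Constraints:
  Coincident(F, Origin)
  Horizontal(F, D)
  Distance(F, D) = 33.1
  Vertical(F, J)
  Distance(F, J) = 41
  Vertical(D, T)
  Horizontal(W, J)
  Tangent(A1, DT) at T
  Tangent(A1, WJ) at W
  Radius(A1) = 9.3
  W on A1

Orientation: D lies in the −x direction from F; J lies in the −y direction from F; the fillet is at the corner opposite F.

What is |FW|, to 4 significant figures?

47.41

The virtual corner opposite F is at (-33.10, -41.00). A1 meets DT tangentially, so HT is at right angles to DT and A1 meets WJ tangentially, so HW is at right angles to WJ, with radius 9.3, so the center H sits 9.3 in from both sides at H = (-23.80, -31.70). That places the tangent points at T = (-33.10, -31.70) on DT and W = (-23.80, -41.00) on WJ. Then |FW| = |W − F| = 47.41.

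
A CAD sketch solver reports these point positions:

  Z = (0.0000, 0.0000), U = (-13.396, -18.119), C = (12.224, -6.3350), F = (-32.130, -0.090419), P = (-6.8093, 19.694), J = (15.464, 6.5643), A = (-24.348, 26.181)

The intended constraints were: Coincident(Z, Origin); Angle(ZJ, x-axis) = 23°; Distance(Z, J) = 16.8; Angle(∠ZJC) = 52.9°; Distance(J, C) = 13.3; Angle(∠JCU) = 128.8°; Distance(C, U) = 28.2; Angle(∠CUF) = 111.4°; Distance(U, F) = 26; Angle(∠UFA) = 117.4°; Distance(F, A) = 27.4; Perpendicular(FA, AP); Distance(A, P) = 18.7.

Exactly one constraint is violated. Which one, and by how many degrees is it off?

Perpendicular(FA, AP) — off by 3.80°.

Z = (0.00, 0.00) ✓; ZJ at 23.00° ✓; |ZJ| = 16.80 ✓; ∠ZJC = 52.90° ✓; |JC| = 13.30 ✓; ∠JCU = 128.8° ✓; |CU| = 28.20 ✓; ∠CUF = 111.4° ✓; |UF| = 26.00 ✓; ∠UFA = 117.4° ✓; |FA| = 27.40 ✓; ∠(FA, AP) = 93.80° ✗; |AP| = 18.70 ✓.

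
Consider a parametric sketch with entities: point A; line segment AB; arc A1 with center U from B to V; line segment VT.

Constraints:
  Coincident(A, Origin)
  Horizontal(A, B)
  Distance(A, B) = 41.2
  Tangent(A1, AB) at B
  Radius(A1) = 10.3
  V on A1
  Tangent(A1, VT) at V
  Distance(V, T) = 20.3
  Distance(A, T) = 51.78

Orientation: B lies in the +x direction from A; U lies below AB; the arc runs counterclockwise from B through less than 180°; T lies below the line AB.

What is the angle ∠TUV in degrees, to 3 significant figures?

63.1°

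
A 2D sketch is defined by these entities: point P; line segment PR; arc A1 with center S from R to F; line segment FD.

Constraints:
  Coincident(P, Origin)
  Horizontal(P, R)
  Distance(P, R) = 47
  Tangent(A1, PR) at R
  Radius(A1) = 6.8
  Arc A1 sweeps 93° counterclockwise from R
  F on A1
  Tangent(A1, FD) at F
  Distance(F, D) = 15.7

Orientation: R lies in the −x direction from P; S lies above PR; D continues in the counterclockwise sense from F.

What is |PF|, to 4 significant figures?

40.84

Tangency of A1 to PR means the radius SR is perpendicular to PR, so S = R + (0, 6.8) = (-47.00, 6.800). On A1, R sits at bearing -90° from S; a 93° counterclockwise sweep puts F at bearing 3°, so F = S + 6.8·(cos 3°, sin 3°) = (-40.21, 7.156). Then |PF| = |F − P| = 40.84.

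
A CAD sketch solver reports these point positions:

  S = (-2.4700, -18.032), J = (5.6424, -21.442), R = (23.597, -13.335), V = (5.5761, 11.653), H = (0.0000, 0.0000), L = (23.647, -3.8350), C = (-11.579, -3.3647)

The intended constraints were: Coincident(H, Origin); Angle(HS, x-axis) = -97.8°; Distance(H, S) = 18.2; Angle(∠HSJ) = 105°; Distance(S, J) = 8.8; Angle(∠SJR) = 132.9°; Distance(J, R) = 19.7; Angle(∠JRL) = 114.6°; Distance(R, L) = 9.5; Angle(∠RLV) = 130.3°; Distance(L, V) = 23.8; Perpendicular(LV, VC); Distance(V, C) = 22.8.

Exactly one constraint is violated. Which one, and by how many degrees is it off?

Perpendicular(LV, VC) — off by 8.20°.

H = (0.00, 0.00) ✓; HS at -97.80° ✓; |HS| = 18.20 ✓; ∠HSJ = 105.0° ✓; |SJ| = 8.800 ✓; ∠SJR = 132.9° ✓; |JR| = 19.70 ✓; ∠JRL = 114.6° ✓; |RL| = 9.500 ✓; ∠RLV = 130.3° ✓; |LV| = 23.80 ✓; ∠(LV, VC) = 81.80° ✗; |VC| = 22.80 ✓.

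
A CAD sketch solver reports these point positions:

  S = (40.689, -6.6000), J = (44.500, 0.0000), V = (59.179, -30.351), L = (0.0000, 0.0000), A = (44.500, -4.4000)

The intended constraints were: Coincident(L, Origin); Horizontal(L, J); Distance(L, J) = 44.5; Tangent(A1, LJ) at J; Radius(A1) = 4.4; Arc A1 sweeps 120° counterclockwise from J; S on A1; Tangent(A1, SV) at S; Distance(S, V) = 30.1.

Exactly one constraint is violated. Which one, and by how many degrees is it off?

Tangent(A1, SV) at S — off by 7.90°.

L = (0.00, 0.00) ✓; L.y = 0.00, J.y = 0.00 ✓; |LJ| = 44.50 ✓; ∠(AJ, JL) = 90.00° ✓; |AJ| = 4.400 ✓; bearing(A→S) − bearing(A→J) = 120.0° ✓; |AS| = 4.400 ✓; ∠(AS, SV) = 82.10° ✗; |SV| = 30.10 ✓.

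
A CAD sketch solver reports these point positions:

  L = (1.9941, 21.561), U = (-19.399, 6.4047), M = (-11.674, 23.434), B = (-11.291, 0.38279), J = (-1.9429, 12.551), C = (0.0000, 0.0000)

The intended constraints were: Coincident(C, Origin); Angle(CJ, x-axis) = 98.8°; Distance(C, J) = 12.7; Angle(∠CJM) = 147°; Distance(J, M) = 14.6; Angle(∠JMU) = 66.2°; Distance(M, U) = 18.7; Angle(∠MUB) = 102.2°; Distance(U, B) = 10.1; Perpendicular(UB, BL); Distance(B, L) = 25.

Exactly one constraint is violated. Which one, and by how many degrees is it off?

Perpendicular(UB, BL) — off by 4.50°.

C = (0.00, 0.00) ✓; CJ at 98.80° ✓; |CJ| = 12.70 ✓; ∠CJM = 147.0° ✓; |JM| = 14.60 ✓; ∠JMU = 66.20° ✓; |MU| = 18.70 ✓; ∠MUB = 102.2° ✓; |UB| = 10.10 ✓; ∠(UB, BL) = 94.50° ✗; |BL| = 25.00 ✓.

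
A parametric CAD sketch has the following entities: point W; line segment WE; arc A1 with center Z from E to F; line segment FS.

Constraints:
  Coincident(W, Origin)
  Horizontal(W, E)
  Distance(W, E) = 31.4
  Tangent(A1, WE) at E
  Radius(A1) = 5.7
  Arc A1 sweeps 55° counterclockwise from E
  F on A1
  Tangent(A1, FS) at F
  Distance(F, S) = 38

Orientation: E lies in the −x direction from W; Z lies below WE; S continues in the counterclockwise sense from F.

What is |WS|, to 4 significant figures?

66.89

On A1, E sits at bearing 90° from Z; a 55° counterclockwise sweep puts F at bearing 145°, so F = Z + 5.7·(cos 145°, sin 145°) = (-36.07, -2.431). A1 meets FS tangentially, so ZF is at right angles to FS, so FS runs along (−sin 145°, cos 145°); with |FS| = 38.0, S = (-57.87, -33.56). Then |WS| = |S − W| = 66.89.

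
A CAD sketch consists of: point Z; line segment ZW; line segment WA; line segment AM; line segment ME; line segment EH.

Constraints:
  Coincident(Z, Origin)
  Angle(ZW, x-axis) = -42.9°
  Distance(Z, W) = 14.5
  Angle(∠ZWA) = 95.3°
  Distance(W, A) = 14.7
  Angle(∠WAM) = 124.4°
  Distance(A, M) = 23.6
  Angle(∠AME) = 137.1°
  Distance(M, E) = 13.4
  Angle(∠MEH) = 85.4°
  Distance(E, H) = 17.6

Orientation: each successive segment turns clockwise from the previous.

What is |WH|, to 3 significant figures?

30.1

Z is at the origin; ZW runs at -42.9° with length 14.5, so W = (10.6, -9.87). ∠ZWA = 95.3° gives WA at -128° from the x-axis; with |WA| = 14.7, A = (1.65, -21.5). ∠WAM = 124.4° gives AM at 177° from the x-axis; with |AM| = 23.6, M = (-21.9, -20.2). ∠AME = 137.1° gives ME at 134° from the x-axis; with |ME| = 13.4, E = (-31.2, -10.5). ∠MEH = 85.4° gives EH at 39.3° from the x-axis; with |EH| = 17.6, H = (-17.6, 0.603). Then |WH| = |H − W| = 30.1.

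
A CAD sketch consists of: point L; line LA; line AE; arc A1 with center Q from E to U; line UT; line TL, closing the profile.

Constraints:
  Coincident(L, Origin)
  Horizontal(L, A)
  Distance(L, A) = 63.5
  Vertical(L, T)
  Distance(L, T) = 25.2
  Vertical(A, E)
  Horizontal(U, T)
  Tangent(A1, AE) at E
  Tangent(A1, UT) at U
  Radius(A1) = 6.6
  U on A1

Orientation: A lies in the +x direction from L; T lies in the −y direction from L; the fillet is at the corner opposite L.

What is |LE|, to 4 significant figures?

66.17

L is at the origin; LA is horizontal with |LA| = 63.5 and A on the +x side, so A = (63.50, 0.000). L and T share the same x with |LT| = 25.2 and T on the −y side, so T = (0.000, -25.20). The virtual corner opposite L is at (63.50, -25.20). A1 meets AE tangentially, so QE is at right angles to AE and A1 meets UT tangentially, so QU is at right angles to UT, with radius 6.6, so the center Q sits 6.6 in from both sides at Q = (56.90, -18.60). That places the tangent points at E = (63.50, -18.60) on AE and U = (56.90, -25.20) on UT. Then |LE| = |E − L| = 66.17.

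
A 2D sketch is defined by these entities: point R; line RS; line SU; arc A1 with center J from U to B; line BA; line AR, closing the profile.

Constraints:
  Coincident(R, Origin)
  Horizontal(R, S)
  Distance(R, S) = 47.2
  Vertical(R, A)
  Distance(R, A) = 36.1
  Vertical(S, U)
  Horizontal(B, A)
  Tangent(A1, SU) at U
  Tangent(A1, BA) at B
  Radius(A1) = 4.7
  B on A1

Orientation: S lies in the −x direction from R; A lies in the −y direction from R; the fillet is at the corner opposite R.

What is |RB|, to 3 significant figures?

55.8

R is at the origin; RS is horizontal with |RS| = 47.2 and S on the −x side, so S = (-47.2, 0.00). R and A share the same x with |RA| = 36.1 and A on the −y side, so A = (0.00, -36.1). The virtual corner opposite R is at (-47.2, -36.1). Since A1 is tangent to SU there, JU ⟂ SU and A1 meets BA tangentially, so JB is at right angles to BA, with radius 4.7, so the center J sits 4.7 in from both sides at J = (-42.5, -31.4). That places the tangent points at U = (-47.2, -31.4) on SU and B = (-42.5, -36.1) on BA. Then |RB| = |B − R| = 55.8.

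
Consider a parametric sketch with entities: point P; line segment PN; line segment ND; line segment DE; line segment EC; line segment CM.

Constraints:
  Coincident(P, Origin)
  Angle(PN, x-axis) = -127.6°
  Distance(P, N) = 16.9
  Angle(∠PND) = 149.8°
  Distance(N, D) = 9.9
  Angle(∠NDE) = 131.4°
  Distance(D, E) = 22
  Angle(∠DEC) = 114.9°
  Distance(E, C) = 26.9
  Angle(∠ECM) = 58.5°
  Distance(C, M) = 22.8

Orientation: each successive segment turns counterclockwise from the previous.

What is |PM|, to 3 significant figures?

20.6

∠DEC = 114.9° gives EC at 16.3° from the x-axis; with |EC| = 26.9, C = (28.7, -32.2). ∠ECM = 58.5° gives CM at 138° from the x-axis; with |CM| = 22.8, M = (11.8, -16.9). Then |PM| = |M − P| = 20.6.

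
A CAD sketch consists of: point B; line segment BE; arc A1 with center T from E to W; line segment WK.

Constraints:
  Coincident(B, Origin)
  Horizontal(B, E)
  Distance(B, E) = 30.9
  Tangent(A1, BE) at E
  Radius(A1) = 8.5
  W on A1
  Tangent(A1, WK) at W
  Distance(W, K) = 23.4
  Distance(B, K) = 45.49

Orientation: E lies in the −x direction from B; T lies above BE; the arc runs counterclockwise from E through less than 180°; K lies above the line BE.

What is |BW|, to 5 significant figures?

25.588

B is at the origin; BE is horizontal with |BE| = 30.9 and E on the −x side, so E = (-30.900, 0.0000). Since A1 is tangent to BE there, TE ⟂ BE, so T = E + (0, 8.5) = (-30.900, 8.5000). Since TW ⟂ WK (tangency), |TK| = √(8.5² + 23.4²) = 24.896 regardless of where W sits on A1. So K lies on both circle(B, 45.49) and circle(T, 24.896); the above-BE intersection is K = (-30.888, 33.396). W is the foot of the tangent from K: W = (-22.909, 11.398).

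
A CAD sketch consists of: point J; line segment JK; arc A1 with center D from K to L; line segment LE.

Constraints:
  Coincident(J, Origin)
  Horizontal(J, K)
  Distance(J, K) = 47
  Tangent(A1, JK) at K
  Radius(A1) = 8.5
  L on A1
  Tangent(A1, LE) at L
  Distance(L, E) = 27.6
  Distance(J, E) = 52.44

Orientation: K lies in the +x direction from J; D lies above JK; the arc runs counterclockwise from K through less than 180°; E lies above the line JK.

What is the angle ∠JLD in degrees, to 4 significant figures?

21.06°

J is at the origin; J and K share the same y with |JK| = 47.0 and K on the +x side, so K = (47.00, 0.000). A1 meets JK tangentially, so DK is at right angles to JK, so D = K + (0, 8.5) = (47.00, 8.500). Since DL ⟂ LE (tangency), |DE| = √(8.5² + 27.6²) = 28.88 regardless of where L sits on A1. So E lies on both circle(J, 52.44) and circle(D, 28.88); the above-JK intersection is E = (38.14, 35.99). L is the foot of the tangent from E: L = (53.96, 13.37).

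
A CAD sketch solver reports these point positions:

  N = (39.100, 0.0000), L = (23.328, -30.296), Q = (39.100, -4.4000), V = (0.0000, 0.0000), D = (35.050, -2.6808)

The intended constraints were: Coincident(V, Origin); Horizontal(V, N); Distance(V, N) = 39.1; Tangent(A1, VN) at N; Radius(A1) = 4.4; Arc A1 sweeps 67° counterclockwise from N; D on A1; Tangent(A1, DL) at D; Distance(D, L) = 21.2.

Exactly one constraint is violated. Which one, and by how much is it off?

Distance(D, L) = 21.2 — off by 8.80.

V = (0.00, 0.00) ✓; V.y = 0.00, N.y = 0.00 ✓; |VN| = 39.10 ✓; ∠(QN, NV) = 90.00° ✓; |QN| = 4.400 ✓; bearing(Q→D) − bearing(Q→N) = 67.00° ✓; |QD| = 4.400 ✓; ∠(QD, DL) = 90.00° ✓; |DL| = 30.00 ✗.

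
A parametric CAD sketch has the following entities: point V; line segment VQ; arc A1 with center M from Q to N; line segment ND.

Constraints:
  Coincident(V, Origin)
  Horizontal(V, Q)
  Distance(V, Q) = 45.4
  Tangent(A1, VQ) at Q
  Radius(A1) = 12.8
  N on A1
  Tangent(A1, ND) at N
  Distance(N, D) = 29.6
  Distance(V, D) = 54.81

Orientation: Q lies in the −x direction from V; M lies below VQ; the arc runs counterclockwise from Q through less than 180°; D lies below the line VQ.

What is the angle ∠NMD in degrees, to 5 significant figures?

66.615°

Checks: |VQ| = 45.40 ✓; |MN| = 12.80 ✓; ∠(MN, ND) = 90.00° ✓; |ND| = 29.60 ✓; |VD| = 54.81 ✓.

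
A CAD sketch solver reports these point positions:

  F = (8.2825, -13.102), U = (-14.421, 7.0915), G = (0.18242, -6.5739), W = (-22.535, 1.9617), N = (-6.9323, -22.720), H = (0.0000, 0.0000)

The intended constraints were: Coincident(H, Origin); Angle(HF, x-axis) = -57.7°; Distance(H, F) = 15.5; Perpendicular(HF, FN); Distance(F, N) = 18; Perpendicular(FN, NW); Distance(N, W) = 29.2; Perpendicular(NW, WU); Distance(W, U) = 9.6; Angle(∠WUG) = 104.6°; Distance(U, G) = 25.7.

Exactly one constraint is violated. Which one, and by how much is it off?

Distance(U, G) = 25.7 — off by 5.70.

H = (0.00, 0.00) ✓; HF at -57.70° ✓; |HF| = 15.50 ✓; ∠(HF, FN) = 90.00° ✓; |FN| = 18.00 ✓; ∠(FN, NW) = 90.00° ✓; |NW| = 29.20 ✓; ∠(NW, WU) = 90.00° ✓; |WU| = 9.600 ✓; ∠WUG = 104.6° ✓; |UG| = 20.00 ✗.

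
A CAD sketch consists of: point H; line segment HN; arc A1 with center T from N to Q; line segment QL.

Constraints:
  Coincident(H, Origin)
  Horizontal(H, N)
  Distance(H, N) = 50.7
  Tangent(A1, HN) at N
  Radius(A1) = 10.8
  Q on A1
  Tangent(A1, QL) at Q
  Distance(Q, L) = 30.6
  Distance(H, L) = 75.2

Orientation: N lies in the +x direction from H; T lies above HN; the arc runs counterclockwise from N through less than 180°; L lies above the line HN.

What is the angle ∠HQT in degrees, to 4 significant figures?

12.64°

Checks: |TQ| = 10.80 ✓; ∠(TQ, QL) = 90.00° ✓; |QL| = 30.60 ✓; |HL| = 75.20 ✓.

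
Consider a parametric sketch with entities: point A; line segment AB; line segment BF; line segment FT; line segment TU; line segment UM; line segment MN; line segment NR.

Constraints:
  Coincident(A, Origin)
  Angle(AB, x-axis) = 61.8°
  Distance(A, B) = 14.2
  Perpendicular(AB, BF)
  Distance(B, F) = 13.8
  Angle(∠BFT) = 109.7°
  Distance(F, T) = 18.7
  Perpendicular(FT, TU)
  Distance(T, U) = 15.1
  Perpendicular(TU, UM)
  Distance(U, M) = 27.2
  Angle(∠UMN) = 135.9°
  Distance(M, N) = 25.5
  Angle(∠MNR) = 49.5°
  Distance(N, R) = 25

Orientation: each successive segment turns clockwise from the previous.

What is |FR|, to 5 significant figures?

5.3557

A is at the origin; AB runs at 61.8° with length 14.2, so B = (6.7102, 12.515). AB ⟂ BF, so BF runs at -28.200°; with |BF| = 13.8, F = (18.872, 5.9933). ∠BFT = 109.7° gives FT at -98.500° from the x-axis; with |FT| = 18.7, T = (16.108, -12.501). FT is perpendicular to TU, so TU runs at 171.50°; with |TU| = 15.1, U = (1.1740, -10.269). TU ⟂ UM, so UM runs at 81.500°; with |UM| = 27.2, M = (5.1944, 16.632). ∠UMN = 135.9° gives MN at 37.400° from the x-axis; with |MN| = 25.5, N = (25.452, 32.120). ∠MNR = 49.5° gives NR at -93.100° from the x-axis; with |NR| = 25.0, R = (24.100, 7.1565). Then |FR| = |R − F| = 5.3557.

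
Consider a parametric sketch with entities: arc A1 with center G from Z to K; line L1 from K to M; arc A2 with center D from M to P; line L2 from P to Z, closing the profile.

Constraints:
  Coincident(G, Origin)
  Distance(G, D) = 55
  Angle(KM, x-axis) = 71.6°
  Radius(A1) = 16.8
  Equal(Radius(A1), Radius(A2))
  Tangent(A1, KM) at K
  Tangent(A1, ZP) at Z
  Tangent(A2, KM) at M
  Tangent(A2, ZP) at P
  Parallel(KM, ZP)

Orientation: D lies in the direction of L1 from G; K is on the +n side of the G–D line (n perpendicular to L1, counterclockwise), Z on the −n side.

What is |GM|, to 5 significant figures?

57.509

The slot axis is L1's direction at 71.6°, so u = (cos 71.6°, sin 71.6°) = (0.31565, 0.94888) and n = (−sin 71.6°, cos 71.6°) = (-0.94888, 0.31565). G is at the origin and D lies 55.0 along u from G, so D = 55.0·u = (17.361, 52.188). Tangency of A1 to both parallel lines with radius 16.8 puts K and Z at G ± 16.8·n: K = (-15.941, 5.3029), Z = (15.941, -5.3029). Equal radii place M and P the same way about D: M = D + 16.8·n = (1.4196, 57.491), P = D − 16.8·n = (33.302, 46.885). Then |GM| = |M − G| = 57.509.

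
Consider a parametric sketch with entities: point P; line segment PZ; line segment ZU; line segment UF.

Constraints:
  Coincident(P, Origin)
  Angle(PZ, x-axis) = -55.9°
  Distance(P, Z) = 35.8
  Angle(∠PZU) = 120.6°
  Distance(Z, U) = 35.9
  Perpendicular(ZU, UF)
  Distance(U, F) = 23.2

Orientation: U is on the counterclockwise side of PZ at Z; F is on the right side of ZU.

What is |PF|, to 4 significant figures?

76.47

P is at the origin; PZ runs at -55.9° with length 35.8, so Z = 35.8·(cos -55.9°, sin -55.9°) = (20.07, -29.64). ∠PZU = 120.6°, so ZU runs at -55.9° + (180° − 120.6°) = 3.500° from the x-axis; with |ZU| = 35.9, U = Z + 35.9·(cos 3.500°, sin 3.500°) = (55.90, -27.45). ZU is perpendicular to UF; with |UF| = 23.2 on the right of ZU, F = U + 23.2·(0.06105, -0.9981) = (57.32, -50.61). Then |PF| = |F − P| = 76.47.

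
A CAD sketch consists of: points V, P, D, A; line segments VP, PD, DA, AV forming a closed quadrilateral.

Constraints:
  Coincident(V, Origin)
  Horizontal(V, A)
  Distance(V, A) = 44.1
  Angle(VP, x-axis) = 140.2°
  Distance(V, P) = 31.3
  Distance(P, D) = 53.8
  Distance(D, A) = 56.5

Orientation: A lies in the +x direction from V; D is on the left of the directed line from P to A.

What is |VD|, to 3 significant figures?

54.8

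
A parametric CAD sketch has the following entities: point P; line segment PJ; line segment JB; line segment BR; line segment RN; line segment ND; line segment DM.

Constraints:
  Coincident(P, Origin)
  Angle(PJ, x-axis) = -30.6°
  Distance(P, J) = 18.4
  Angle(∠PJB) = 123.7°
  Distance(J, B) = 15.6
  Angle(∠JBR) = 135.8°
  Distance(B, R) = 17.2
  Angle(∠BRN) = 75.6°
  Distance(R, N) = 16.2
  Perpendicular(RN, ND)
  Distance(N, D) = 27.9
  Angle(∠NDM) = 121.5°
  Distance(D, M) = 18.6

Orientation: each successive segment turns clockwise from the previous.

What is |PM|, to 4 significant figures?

39.69

P is at the origin; PJ runs at -30.6° with length 18.4, so J = (15.84, -9.366). ∠PJB = 123.7° gives JB at -86.90° from the x-axis; with |JB| = 15.6, B = (16.68, -24.94). ∠JBR = 135.8° gives BR at -131.1° from the x-axis; with |BR| = 17.2, R = (5.374, -37.90). ∠BRN = 75.6° gives RN at 124.5° from the x-axis; with |RN| = 16.2, N = (-3.801, -24.55). RN is perpendicular to ND, so ND runs at 34.50°; with |ND| = 27.9, D = (19.19, -8.751). ∠NDM = 121.5° gives DM at -24.00° from the x-axis; with |DM| = 18.6, M = (36.18, -16.32). Then |PM| = |M − P| = 39.69.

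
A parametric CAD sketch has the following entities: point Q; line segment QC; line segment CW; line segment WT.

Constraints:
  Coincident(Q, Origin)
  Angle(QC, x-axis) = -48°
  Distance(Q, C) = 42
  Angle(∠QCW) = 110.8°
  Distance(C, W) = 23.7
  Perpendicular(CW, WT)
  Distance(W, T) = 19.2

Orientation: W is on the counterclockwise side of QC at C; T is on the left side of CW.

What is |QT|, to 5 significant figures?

43.515

Q is at the origin; QC runs at -48.0° with length 42.0, so C = 42.0·(cos -48.0°, sin -48.0°) = (28.103, -31.212). ∠QCW = 110.8°, so CW runs at -48.0° + (180° − 110.8°) = 21.200° from the x-axis; with |CW| = 23.7, W = C + 23.7·(cos 21.200°, sin 21.200°) = (50.200, -22.642). CW ⟂ WT; with |WT| = 19.2 on the left of CW, T = W + 19.2·(-0.36162, 0.93232) = (43.256, -4.7410). Then |QT| = |T − Q| = 43.515.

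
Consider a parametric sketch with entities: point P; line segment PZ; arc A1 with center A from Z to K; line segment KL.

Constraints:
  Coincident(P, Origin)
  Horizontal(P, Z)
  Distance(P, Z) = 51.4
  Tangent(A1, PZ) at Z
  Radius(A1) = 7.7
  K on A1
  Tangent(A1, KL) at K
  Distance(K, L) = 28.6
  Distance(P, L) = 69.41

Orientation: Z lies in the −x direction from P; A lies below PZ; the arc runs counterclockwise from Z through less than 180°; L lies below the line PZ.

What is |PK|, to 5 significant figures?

59.597

Checks: |AK| = 7.700 ✓; ∠(AK, KL) = 90.00° ✓; |KL| = 28.60 ✓; |PL| = 69.41 ✓.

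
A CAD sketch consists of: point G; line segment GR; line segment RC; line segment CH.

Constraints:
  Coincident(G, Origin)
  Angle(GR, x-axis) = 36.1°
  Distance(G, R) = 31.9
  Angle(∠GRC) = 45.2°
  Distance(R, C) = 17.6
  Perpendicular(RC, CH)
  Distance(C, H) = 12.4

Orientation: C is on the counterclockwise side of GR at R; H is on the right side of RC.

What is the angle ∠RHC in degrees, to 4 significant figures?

54.83°

G is at the origin; GR runs at 36.1° with length 31.9, so R = 31.9·(cos 36.1°, sin 36.1°) = (25.77, 18.80). ∠GRC = 45.2°, so RC runs at 36.1° + (180° − 45.2°) = 170.9° from the x-axis; with |RC| = 17.6, C = R + 17.6·(cos 170.9°, sin 170.9°) = (8.396, 21.58). The perpendicularity gives CH at right angles to RC; with |CH| = 12.4 on the right of RC, H = C + 12.4·(0.1582, 0.9874) = (10.36, 33.82). Then cos ∠RHC = HR·HC / (|HR||HC|), giving 54.83°.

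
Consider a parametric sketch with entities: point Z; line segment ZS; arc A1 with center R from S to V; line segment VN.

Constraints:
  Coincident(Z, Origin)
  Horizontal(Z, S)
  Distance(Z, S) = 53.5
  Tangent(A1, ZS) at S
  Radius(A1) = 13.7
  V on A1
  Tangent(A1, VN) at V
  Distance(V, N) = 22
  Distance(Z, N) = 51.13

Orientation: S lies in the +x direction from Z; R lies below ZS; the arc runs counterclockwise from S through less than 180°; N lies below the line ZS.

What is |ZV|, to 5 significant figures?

41.758

Z is at the origin; ZS is horizontal with |ZS| = 53.5 and S on the +x side, so S = (53.500, 0.0000). The tangent condition forces RS to be normal to ZS, so R = S + (0, -13.7) = (53.500, -13.700). Since RV ⟂ VN (tangency), |RN| = √(13.7² + 22.0²) = 25.917 regardless of where V sits on A1. So N lies on both circle(Z, 51.13) and circle(R, 25.917); the below-ZS intersection is N = (37.859, -34.365). V is the foot of the tangent from N: V = (39.857, -12.456).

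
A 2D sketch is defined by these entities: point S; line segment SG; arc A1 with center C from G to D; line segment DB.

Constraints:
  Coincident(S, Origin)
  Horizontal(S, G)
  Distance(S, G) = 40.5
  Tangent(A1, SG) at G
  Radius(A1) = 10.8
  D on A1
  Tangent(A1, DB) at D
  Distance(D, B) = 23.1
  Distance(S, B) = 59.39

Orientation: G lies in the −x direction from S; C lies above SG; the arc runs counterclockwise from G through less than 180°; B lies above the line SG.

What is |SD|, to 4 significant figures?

37.09

S is at the origin; SG is horizontal with |SG| = 40.5 and G on the −x side, so G = (-40.50, 0.000). A1 meets SG tangentially, so CG is at right angles to SG, so C = G + (0, 10.8) = (-40.50, 10.80). Since CD ⟂ DB (tangency), |CB| = √(10.8² + 23.1²) = 25.50 regardless of where D sits on A1. So B lies on both circle(S, 59.39) and circle(C, 25.50); the above-SG intersection is B = (-47.81, 35.23). D is the foot of the tangent from B: D = (-32.44, 17.99).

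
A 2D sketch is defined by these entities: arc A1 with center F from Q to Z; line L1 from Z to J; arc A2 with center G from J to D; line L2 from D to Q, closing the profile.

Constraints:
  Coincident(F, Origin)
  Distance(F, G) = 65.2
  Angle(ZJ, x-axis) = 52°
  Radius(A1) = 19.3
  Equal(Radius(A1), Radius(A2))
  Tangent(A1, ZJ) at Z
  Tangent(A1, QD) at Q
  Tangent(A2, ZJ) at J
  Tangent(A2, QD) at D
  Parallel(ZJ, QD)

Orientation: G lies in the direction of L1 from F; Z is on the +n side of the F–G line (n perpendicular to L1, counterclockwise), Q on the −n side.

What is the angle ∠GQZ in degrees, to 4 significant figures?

73.51°

The slot axis is L1's direction at 52.0°, so u = (cos 52.0°, sin 52.0°) = (0.6157, 0.7880) and n = (−sin 52.0°, cos 52.0°) = (-0.7880, 0.6157). F is at the origin and G lies 65.2 along u from F, so G = 65.2·u = (40.14, 51.38). Tangency of A1 to both parallel lines with radius 19.3 puts Z and Q at F ± 19.3·n: Z = (-15.21, 11.88), Q = (15.21, -11.88). Then cos ∠GQZ = QG·QZ / (|QG||QZ|), giving 73.51°.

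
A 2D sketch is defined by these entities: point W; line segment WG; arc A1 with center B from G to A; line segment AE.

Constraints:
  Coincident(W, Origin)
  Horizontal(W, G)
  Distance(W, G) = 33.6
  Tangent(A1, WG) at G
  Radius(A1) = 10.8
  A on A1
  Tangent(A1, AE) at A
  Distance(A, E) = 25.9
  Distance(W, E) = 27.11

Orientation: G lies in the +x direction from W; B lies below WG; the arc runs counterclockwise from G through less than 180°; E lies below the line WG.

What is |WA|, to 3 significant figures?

25.3

Checks: ∠(BG, GW) = 90.00° ✓; |BG| = 10.80 ✓; |BA| = 10.80 ✓; ∠(BA, AE) = 90.00° ✓; |AE| = 25.90 ✓; |WE| = 27.11 ✓.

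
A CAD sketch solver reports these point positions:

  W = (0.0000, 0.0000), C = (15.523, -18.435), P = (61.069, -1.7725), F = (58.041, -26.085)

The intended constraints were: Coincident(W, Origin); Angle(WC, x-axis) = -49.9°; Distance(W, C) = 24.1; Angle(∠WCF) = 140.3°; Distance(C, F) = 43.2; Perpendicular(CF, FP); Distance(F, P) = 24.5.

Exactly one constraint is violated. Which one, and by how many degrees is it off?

Perpendicular(CF, FP) — off by 3.10°.

W = (0.00, 0.00) ✓; WC at -49.90° ✓; |WC| = 24.10 ✓; ∠WCF = 140.3° ✓; |CF| = 43.20 ✓; ∠(CF, FP) = 93.10° ✗; |FP| = 24.50 ✓.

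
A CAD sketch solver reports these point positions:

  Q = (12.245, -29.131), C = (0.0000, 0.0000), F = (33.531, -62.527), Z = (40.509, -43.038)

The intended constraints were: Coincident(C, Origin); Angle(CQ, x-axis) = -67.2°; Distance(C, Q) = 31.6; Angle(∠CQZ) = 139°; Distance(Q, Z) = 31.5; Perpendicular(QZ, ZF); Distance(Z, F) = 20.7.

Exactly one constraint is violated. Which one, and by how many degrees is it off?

Perpendicular(QZ, ZF) — off by 6.50°.

C = (0.00, 0.00) ✓; CQ at -67.20° ✓; |CQ| = 31.60 ✓; ∠CQZ = 139.0° ✓; |QZ| = 31.50 ✓; ∠(QZ, ZF) = 83.50° ✗; |ZF| = 20.70 ✓.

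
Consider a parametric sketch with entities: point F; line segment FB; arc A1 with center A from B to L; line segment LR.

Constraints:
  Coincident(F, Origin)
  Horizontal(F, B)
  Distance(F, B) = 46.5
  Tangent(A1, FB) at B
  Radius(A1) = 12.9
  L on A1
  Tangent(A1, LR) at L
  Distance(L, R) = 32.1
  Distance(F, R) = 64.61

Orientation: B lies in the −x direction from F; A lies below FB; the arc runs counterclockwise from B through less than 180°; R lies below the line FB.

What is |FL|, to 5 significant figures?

60.979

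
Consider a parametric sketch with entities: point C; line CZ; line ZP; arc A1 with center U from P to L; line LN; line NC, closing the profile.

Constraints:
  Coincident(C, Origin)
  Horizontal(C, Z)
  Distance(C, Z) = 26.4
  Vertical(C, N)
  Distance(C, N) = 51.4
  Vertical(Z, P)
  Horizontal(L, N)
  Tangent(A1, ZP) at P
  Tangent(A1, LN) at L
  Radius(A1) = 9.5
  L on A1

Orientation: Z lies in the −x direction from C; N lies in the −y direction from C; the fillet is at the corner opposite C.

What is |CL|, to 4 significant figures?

54.11

C is at the origin; CZ is horizontal with |CZ| = 26.4 and Z on the −x side, so Z = (-26.40, 0.000). CN is vertical with |CN| = 51.4 and N on the −y side, so N = (0.000, -51.40). The virtual corner opposite C is at (-26.40, -51.40). A1 meets ZP tangentially, so UP is at right angles to ZP and tangency of A1 to LN means the radius UL is perpendicular to LN, with radius 9.5, so the center U sits 9.5 in from both sides at U = (-16.90, -41.90). That places the tangent points at P = (-26.40, -41.90) on ZP and L = (-16.90, -51.40) on LN. Then |CL| = |L − C| = 54.11.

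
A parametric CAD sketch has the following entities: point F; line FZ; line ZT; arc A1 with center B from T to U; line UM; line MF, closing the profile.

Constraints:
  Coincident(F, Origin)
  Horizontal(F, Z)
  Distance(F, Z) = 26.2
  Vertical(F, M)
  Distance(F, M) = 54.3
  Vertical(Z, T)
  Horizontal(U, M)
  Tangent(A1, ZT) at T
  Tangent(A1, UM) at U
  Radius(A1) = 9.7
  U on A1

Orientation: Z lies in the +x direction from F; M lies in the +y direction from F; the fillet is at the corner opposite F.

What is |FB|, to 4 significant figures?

47.55

F is at the origin; FZ is horizontal with |FZ| = 26.2 and Z on the +x side, so Z = (26.20, 0.000). F and M share the same x with |FM| = 54.3 and M on the +y side, so M = (0.000, 54.30). The virtual corner opposite F is at (26.20, 54.30). A1 meets ZT tangentially, so BT is at right angles to ZT and tangency of A1 to UM means the radius BU is perpendicular to UM, with radius 9.7, so the center B sits 9.7 in from both sides at B = (16.50, 44.60). Then |FB| = |B − F| = 47.55.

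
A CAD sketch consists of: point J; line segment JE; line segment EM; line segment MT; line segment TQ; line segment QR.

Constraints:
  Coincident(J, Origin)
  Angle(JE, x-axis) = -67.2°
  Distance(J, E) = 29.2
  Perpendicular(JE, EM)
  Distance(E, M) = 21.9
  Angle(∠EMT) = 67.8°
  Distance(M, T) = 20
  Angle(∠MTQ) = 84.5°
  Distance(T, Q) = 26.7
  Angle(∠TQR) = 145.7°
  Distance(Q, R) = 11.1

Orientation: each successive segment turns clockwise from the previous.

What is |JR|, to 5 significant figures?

35.952

∠MTQ = 84.5° gives TQ at -4.9000° from the x-axis; with |TQ| = 26.7, Q = (17.520, -17.687). ∠TQR = 145.7° gives QR at -39.200° from the x-axis; with |QR| = 11.1, R = (26.122, -24.702). Then |JR| = |R − J| = 35.952.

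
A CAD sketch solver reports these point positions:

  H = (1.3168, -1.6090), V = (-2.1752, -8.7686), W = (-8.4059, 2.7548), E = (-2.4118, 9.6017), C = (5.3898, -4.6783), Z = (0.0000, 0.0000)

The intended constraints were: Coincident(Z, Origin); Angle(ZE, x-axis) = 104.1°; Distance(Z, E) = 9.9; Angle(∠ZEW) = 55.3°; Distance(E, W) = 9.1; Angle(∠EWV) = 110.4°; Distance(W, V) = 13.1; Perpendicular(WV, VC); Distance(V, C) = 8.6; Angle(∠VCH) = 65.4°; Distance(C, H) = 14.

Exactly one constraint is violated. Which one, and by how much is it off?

Distance(C, H) = 14 — off by 8.90.

Z = (0.00, 0.00) ✓; ZE at 104.1° ✓; |ZE| = 9.900 ✓; ∠ZEW = 55.30° ✓; |EW| = 9.100 ✓; ∠EWV = 110.4° ✓; |WV| = 13.10 ✓; ∠(WV, VC) = 90.00° ✓; |VC| = 8.600 ✓; ∠VCH = 65.40° ✓; |CH| = 5.100 ✗.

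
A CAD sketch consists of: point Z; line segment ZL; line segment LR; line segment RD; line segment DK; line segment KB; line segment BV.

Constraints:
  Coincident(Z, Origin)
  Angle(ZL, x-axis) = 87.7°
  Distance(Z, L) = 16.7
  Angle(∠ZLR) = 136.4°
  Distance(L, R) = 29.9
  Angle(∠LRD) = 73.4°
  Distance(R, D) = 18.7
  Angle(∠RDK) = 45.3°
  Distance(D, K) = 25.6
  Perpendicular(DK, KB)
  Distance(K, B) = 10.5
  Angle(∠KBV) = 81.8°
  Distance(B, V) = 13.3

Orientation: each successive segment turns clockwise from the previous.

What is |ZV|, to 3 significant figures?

39.2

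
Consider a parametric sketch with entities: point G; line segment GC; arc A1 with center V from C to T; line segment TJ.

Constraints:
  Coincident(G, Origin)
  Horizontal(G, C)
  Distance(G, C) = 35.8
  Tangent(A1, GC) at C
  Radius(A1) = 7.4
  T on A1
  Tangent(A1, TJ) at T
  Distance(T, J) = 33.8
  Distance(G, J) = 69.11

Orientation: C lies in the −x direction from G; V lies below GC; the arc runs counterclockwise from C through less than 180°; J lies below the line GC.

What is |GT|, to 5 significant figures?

41.693

Checks: ∠(VC, CG) = 90.00° ✓; |VT| = 7.400 ✓; ∠(VT, TJ) = 90.00° ✓; |TJ| = 33.80 ✓; |GJ| = 69.11 ✓.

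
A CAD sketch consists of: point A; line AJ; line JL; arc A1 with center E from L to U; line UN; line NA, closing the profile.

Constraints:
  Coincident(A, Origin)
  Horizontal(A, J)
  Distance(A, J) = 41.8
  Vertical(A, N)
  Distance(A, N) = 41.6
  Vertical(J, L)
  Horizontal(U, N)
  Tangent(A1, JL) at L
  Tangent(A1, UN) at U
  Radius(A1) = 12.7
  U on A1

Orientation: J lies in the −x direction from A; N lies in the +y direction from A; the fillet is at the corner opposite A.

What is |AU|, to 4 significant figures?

50.77

A is at the origin; A and J share the same y with |AJ| = 41.8 and J on the −x side, so J = (-41.80, 0.000). A and N share the same x with |AN| = 41.6 and N on the +y side, so N = (0.000, 41.60). The virtual corner opposite A is at (-41.80, 41.60). The tangent condition forces EL to be normal to JL and the tangent condition forces EU to be normal to UN, with radius 12.7, so the center E sits 12.7 in from both sides at E = (-29.10, 28.90). That places the tangent points at L = (-41.80, 28.90) on JL and U = (-29.10, 41.60) on UN. Then |AU| = |U − A| = 50.77.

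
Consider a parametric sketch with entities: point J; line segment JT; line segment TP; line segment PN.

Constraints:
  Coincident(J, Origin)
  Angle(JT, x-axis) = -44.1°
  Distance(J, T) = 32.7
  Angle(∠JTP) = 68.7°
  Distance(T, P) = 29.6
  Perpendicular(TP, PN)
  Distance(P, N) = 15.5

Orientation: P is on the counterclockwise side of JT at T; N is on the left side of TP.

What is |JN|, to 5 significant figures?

23.196

∠JTP = 68.7°, so TP runs at -44.1° + (180° − 68.7°) = 67.200° from the x-axis; with |TP| = 29.6, P = T + 29.6·(cos 67.200°, sin 67.200°) = (34.953, 4.5308). The perpendicularity gives PN at right angles to TP; with |PN| = 15.5 on the left of TP, N = P + 15.5·(-0.92186, 0.38752) = (20.664, 10.537). Then |JN| = |N − J| = 23.196.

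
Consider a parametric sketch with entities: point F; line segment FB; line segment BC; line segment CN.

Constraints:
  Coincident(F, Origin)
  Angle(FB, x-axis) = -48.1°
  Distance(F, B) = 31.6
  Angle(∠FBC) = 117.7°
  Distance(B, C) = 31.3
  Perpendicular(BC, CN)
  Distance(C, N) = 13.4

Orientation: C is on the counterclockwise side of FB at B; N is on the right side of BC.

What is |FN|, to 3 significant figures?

61.9

F is at the origin; FB runs at -48.1° with length 31.6, so B = 31.6·(cos -48.1°, sin -48.1°) = (21.1, -23.5). ∠FBC = 117.7°, so BC runs at -48.1° + (180° − 117.7°) = 14.2° from the x-axis; with |BC| = 31.3, C = B + 31.3·(cos 14.2°, sin 14.2°) = (51.4, -15.8). BC ⟂ CN; with |CN| = 13.4 on the right of BC, N = C + 13.4·(0.245, -0.969) = (54.7, -28.8). Then |FN| = |N − F| = 61.9.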